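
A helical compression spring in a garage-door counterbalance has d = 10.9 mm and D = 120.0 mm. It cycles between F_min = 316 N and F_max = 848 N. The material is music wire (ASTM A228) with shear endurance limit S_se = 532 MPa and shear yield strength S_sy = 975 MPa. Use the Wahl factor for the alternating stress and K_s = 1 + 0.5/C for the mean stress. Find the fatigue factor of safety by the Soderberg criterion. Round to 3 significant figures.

3.56

C = D/d = 120.0/10.9 = 11.0092; K_W = (4C−1)/(4C−4)+0.615/C = 1.1308; K_s = 1+0.5/C = 1.0454
F_a = (F_max−F_min)/2 = 266 N; F_m = (F_max+F_min)/2 = 582 N
τ_a = K_W·8F_aD/(πd³) = 1.1308 × 62.766 = 70.975 MPa
τ_m = K_s·8F_mD/(πd³) = 1.0454 × 137.33 = 143.57 MPa
Soderberg: 1/n_f = τ_a/S_se + τ_m/S_sy = 70.975/532 + 143.57/975 = 0.13341 + 0.14725 = 0.28066
n_f = 1/0.28066 = 3.563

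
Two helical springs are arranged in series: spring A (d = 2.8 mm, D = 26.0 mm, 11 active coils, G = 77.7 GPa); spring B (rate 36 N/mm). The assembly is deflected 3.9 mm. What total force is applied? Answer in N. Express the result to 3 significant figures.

k_A = Gd⁴/(8D³N_a) = (77.7×10³)(2.8⁴)/(8·26.0³·11) = 3.0878 N/mm
Series: 1/k_eq = 1/3.0878 + 1/36 = 0.35163; k_eq = 2.8439 N/mm
F = k_eq·δ = 2.8439·3.9 = 11.091 N

11.1 N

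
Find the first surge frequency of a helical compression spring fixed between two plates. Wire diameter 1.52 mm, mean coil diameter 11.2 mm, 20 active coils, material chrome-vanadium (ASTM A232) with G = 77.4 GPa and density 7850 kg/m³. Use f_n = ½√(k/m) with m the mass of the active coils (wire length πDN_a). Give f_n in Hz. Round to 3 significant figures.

k = Gd⁴/(8D³N_a) = (77.4×10³)(1.52⁴)/(8·11.2³·20) = 1.838 N/mm = 1838 N/m
Wire length L = πDN_a = π·11.2·20 = 703.72 mm
m = ρ·(πd²/4)·L = 7850 × 1.8146×10⁻⁶ m² × 0.70372 m = 0.010024 kg
f_n = ½√(k/m) = 0.5·√(1838/0.010024) = 0.5·√(1.8336e+05) = 214.1 Hz

214 Hz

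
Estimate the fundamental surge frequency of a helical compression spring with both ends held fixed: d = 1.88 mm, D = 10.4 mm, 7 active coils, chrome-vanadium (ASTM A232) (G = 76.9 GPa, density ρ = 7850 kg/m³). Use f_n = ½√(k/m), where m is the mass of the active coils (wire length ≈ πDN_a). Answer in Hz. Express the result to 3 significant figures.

k = Gd⁴/(8D³N_a) = (76.9×10³)(1.88⁴)/(8·10.4³·7) = 15.25 N/mm = 15250 N/m
Wire length L = πDN_a = π·10.4·7 = 228.71 mm
m = ρ·(πd²/4)·L = 7850 × 2.7759×10⁻⁶ m² × 0.22871 m = 0.0049838 kg
f_n = ½√(k/m) = 0.5·√(15250/0.0049838) = 0.5·√(3.0599e+06) = 874.63 Hz

875 Hz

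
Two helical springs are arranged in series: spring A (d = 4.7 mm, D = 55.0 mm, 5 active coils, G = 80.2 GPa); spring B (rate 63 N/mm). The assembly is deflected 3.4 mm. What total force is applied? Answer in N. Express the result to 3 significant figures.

18.3 N

k_A = Gd⁴/(8D³N_a) = (80.2×10³)(4.7⁴)/(8·55.0³·5) = 5.8805 N/mm
Series: 1/k_eq = 1/5.8805 + 1/63 = 0.18593; k_eq = 5.3785 N/mm
F = k_eq·δ = 5.3785·3.4 = 18.287 N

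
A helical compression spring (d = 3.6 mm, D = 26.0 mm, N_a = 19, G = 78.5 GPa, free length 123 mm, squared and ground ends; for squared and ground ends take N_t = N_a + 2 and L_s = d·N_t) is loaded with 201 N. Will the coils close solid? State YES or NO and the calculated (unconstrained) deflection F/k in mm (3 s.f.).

NO, δ = 40.7 mm

k = Gd⁴/(8D³N_a) = (78.5×10³)(3.6⁴)/(8·26.0³·19) = 4.9353 N/mm
N_t = 21; L_s = 3.6·21 = 75.6 mm; δ_solid = L₀ − L_s = 123 − 75.6 = 47.4 mm
δ = F/k = 201/4.9353 = 40.727 mm
δ < δ_solid → spring does not go solid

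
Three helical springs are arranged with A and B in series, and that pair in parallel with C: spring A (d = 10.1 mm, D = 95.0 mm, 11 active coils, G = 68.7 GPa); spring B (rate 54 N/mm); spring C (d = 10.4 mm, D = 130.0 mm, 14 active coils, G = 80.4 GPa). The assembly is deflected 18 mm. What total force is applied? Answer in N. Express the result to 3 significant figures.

214 N

k_A = Gd⁴/(8D³N_a) = (68.7×10³)(10.1⁴)/(8·95.0³·11) = 9.4752 N/mm
k_C = Gd⁴/(8D³N_a) = (80.4×10³)(10.4⁴)/(8·130.0³·14) = 3.8224 N/mm
Springs A,B series: k_AB = 1/(1/9.4752+1/54) = 8.0608 N/mm; parallel with C: k_eq = 8.0608+3.8224 = 11.883 N/mm
F = k_eq·δ = 11.883·18 = 213.9 N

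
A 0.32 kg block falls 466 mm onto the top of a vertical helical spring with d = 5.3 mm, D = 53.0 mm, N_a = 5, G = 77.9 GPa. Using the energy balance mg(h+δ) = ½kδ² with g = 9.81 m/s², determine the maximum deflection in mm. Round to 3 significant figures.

17.1 mm

k = Gd⁴/(8D³N_a) = (77.9×10³)(5.3⁴)/(8·53.0³·5) = 10.322 N/mm
W = mg = 0.32 × 9.81 = 3.1392 N
½kδ² − Wδ − Wh = 0 → δ = (W + √(W² + 2kWh))/k
δ = (3.1392 + √(9.8546 + 30198.7))/10.322 = (3.1392 + 173.81)/10.322 = 17.143 mm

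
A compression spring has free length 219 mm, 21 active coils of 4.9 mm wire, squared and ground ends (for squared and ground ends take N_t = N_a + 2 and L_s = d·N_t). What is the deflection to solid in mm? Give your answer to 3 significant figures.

106 mm

N_t = 23; L_s = 4.9·23 = 112.7 mm
δ_solid = L₀ − L_s = 219 − 112.7 = 106.3 mm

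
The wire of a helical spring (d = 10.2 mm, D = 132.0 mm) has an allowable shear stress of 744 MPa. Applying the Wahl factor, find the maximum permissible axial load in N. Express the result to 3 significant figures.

C = D/d = 132.0/10.2 = 12.9412
K_W = (4C−1)/(4C−4) + 0.615/C = 50.765/47.765 + 0.0475 = 1.1103
τ_max = K·8FD/(πd³) → F_max = τ_allow·πd³/(8DK)
F_max = 744·π·10.2³/(8·132.0·1.1103) = 2.4804e+06/1172.5 = 2115.5 N

2120 N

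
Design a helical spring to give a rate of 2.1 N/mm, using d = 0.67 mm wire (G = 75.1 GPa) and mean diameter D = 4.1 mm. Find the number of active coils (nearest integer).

13

N_a = Gd⁴/(8D³k) = (75.1×10³ × 0.67⁴)/(8 × 4.1³ × 2.1)
    = 15133.5 / 1157.87 = 13.07 → 13 coils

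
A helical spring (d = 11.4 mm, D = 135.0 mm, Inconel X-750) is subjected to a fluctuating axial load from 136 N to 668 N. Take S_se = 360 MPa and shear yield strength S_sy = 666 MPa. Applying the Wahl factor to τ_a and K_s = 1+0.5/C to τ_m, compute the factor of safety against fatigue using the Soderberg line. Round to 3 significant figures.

C = D/d = 135.0/11.4 = 11.8421; K_W = (4C−1)/(4C−4)+0.615/C = 1.1211; K_s = 1+0.5/C = 1.0422
F_a = (F_max−F_min)/2 = 266 N; F_m = (F_max+F_min)/2 = 402 N
τ_a = K_W·8F_aD/(πd³) = 1.1211 × 61.722 = 69.197 MPa
τ_m = K_s·8F_mD/(πd³) = 1.0422 × 93.279 = 97.218 MPa
Soderberg: 1/n_f = τ_a/S_se + τ_m/S_sy = 69.197/360 + 97.218/666 = 0.19221 + 0.14597 = 0.33819
n_f = 1/0.33819 = 2.957

2.96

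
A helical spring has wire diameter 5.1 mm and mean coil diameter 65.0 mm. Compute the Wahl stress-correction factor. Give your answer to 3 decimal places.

1.112

C = D/d = 65.0/5.1 = 12.7451
K_W = (4C−1)/(4C−4) + 0.615/C = 49.980/46.980 + 0.0483 = 1.1121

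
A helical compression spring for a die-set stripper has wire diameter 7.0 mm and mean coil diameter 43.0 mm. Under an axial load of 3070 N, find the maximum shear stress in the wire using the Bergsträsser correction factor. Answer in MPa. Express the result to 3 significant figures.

Spring index C = D/d = 43.0/7.0 = 6.1429
K_B = (4C+2)/(4C−3) = 26.571/21.571 = 1.2318
τ₀ = 8FD/(πd³) = 8·3070·43.0/(π·7.0³) = 1.05608e+06/1077.6 = 980.06 MPa
τ_max = K·τ₀ = 1.2318 × 980.06 = 1207.2 MPa

1210 MPa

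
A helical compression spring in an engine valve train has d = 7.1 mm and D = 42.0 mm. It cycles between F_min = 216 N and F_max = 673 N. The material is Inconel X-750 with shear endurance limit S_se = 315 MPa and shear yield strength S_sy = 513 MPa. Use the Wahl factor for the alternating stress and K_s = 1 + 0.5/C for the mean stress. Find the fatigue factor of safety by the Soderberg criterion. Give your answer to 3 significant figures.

1.81

C = D/d = 42.0/7.1 = 5.9155; K_W = (4C−1)/(4C−4)+0.615/C = 1.2565; K_s = 1+0.5/C = 1.0845
F_a = (F_max−F_min)/2 = 228.5 N; F_m = (F_max+F_min)/2 = 444.5 N
τ_a = K_W·8F_aD/(πd³) = 1.2565 × 68.281 = 85.798 MPa
τ_m = K_s·8F_mD/(πd³) = 1.0845 × 132.83 = 144.05 MPa
Soderberg: 1/n_f = τ_a/S_se + τ_m/S_sy = 85.798/315 + 144.05/513 = 0.27238 + 0.28081 = 0.55318
n_f = 1/0.55318 = 1.808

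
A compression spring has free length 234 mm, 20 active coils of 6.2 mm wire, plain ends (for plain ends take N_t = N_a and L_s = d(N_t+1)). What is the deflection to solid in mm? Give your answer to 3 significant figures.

N_t = 20; L_s = 6.2·21 = 130.2 mm
δ_solid = L₀ − L_s = 234 − 130.2 = 103.8 mm

104 mm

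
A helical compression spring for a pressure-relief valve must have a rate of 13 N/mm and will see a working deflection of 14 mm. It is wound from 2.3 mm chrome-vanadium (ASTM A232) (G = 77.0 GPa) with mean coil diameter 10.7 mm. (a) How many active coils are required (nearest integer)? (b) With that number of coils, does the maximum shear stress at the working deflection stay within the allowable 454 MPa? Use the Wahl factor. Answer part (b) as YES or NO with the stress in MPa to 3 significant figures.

N_a = Gd⁴/(8D³k) = (77.0×10³)(2.3⁴)/(8·10.7³·13) = 16.91 → N_a = 17
Actual rate k = Gd⁴/(8D³·17) = 12.933 N/mm
Working load F = kδ = 12.933·14 = 181.07 N
C = 10.7/2.3 = 4.6522; K_W = (4C−1)/(4C−4)+0.615/C = 1.3376
τ_max = K_W·8FD/(πd³) = 1.3376·405.49 = 542.36 MPa
τ_max > 454 MPa → exceeds allowable

(a) 17 coils; (b) NO, τ_max = 542 MPa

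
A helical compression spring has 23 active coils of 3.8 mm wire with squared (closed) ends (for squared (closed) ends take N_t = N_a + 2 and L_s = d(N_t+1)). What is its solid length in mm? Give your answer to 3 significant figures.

98.8 mm

squared (closed) ends: N_t = N_a + 2 = 23 + 2 = 25
L_s = d·(N_t+1) = 3.8 × 26 = 98.8 mm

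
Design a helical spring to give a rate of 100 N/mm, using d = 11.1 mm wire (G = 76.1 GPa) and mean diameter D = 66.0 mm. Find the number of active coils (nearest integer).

N_a = Gd⁴/(8D³k) = (76.1×10³ × 11.1⁴)/(8 × 66.0³ × 100)
    = 1.15525e+09 / 2.29997e+08 = 5.023 → 5 coils

5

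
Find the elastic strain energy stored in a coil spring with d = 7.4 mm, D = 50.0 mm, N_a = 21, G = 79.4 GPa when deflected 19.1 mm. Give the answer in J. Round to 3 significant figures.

k = Gd⁴/(8D³N_a) = (79.4×10³)(7.4⁴)/(8·50.0³·21) = 11.338 N/mm
U = ½kδ² = 0.5 × 11.338 × 19.1² = 2068.1 N·mm = 2.0681 J

2.07 J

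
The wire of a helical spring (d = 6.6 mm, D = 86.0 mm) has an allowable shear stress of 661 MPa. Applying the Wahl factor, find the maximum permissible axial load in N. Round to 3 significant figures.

C = D/d = 86.0/6.6 = 13.0303
K_W = (4C−1)/(4C−4) + 0.615/C = 51.121/48.121 + 0.0472 = 1.1095
τ_max = K·8FD/(πd³) → F_max = τ_allow·πd³/(8DK)
F_max = 661·π·6.6³/(8·86.0·1.1095) = 5.9701e+05/763.36 = 782.08 N

782 N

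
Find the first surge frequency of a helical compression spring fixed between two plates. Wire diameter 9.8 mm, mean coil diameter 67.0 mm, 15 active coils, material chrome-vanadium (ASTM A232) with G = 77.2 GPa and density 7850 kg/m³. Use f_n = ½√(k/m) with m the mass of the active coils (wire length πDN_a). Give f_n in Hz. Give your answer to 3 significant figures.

k = Gd⁴/(8D³N_a) = (77.2×10³)(9.8⁴)/(8·67.0³·15) = 19.729 N/mm = 19729 N/m
Wire length L = πDN_a = π·67.0·15 = 3157.3 mm
m = ρ·(πd²/4)·L = 7850 × 75.43×10⁻⁶ m² × 3.1573 m = 1.8695 kg
f_n = ½√(k/m) = 0.5·√(19729/1.8695) = 0.5·√(10553) = 51.365 Hz

51.4 Hz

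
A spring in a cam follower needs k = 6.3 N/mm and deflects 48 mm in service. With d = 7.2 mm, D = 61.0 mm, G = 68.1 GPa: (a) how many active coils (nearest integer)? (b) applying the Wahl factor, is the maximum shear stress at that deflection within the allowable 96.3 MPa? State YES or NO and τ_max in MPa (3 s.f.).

(a) 16 coils; (b) NO, τ_max = 148 MPa

N_a = Gd⁴/(8D³k) = (68.1×10³)(7.2⁴)/(8·61.0³·6.3) = 16 → N_a = 16
Actual rate k = Gd⁴/(8D³·16) = 6.2991 N/mm
Working load F = kδ = 6.2991·48 = 302.36 N
C = 61.0/7.2 = 8.4722; K_W = (4C−1)/(4C−4)+0.615/C = 1.1730
τ_max = K_W·8FD/(πd³) = 1.1730·125.83 = 147.6 MPa
τ_max > 96.3 MPa → exceeds allowable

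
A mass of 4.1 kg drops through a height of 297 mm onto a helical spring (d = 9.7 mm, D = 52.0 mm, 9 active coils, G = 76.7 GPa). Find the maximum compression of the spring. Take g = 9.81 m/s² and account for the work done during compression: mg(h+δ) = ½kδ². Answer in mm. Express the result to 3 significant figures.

k = Gd⁴/(8D³N_a) = (76.7×10³)(9.7⁴)/(8·52.0³·9) = 67.072 N/mm
W = mg = 4.1 × 9.81 = 40.221 N
½kδ² − Wδ − Wh = 0 → δ = (W + √(W² + 2kWh))/k
δ = (40.221 + √(1617.7 + 1.60243e+06))/67.072 = (40.221 + 1266.5)/67.072 = 19.483 mm

19.5 mm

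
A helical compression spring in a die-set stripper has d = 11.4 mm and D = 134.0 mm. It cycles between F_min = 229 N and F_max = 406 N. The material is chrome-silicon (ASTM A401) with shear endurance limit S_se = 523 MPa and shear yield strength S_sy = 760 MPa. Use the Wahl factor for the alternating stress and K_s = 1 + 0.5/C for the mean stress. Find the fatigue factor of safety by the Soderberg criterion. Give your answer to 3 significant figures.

6.94

C = D/d = 134.0/11.4 = 11.7544; K_W = (4C−1)/(4C−4)+0.615/C = 1.1221; K_s = 1+0.5/C = 1.0425
F_a = (F_max−F_min)/2 = 88.5 N; F_m = (F_max+F_min)/2 = 317.5 N
τ_a = K_W·8F_aD/(πd³) = 1.1221 × 20.383 = 22.871 MPa
τ_m = K_s·8F_mD/(πd³) = 1.0425 × 73.126 = 76.237 MPa
Soderberg: 1/n_f = τ_a/S_se + τ_m/S_sy = 22.871/523 + 76.237/760 = 0.04373 + 0.10031 = 0.14404
n_f = 1/0.14404 = 6.942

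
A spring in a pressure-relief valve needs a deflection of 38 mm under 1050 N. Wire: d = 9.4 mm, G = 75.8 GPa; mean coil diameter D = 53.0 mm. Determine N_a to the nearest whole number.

Required rate k = F/δ = 1050/38 = 27.632 N/mm
N_a = Gd⁴/(8D³k) = (75.8×10³ × 9.4⁴)/(8 × 53.0³ × 27.632)
    = 5.91808e+08 / 3.29097e+07 = 17.98 → 18 coils

18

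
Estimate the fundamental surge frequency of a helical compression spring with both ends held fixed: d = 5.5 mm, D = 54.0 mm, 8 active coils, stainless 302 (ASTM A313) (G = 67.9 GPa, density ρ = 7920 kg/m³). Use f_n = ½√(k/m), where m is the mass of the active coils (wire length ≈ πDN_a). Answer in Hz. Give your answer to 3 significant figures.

77.7 Hz

k = Gd⁴/(8D³N_a) = (67.9×10³)(5.5⁴)/(8·54.0³·8) = 6.1654 N/mm = 6165.4 N/m
Wire length L = πDN_a = π·54.0·8 = 1357.2 mm
m = ρ·(πd²/4)·L = 7920 × 23.758×10⁻⁶ m² × 1.3572 m = 0.25537 kg
f_n = ½√(k/m) = 0.5·√(6165.4/0.25537) = 0.5·√(24143) = 77.69 Hz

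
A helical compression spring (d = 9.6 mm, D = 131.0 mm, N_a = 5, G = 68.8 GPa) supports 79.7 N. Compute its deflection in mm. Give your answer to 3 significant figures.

12.3 mm

k = Gd⁴/(8D³N_a) = (68.8×10³)(9.6⁴)/(8·131.0³·5) = 6.4983 N/mm
δ = F/k = 79.7 / 6.4983 = 12.265 mm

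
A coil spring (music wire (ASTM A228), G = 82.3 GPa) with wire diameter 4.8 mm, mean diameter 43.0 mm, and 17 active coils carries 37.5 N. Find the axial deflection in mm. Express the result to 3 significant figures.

k = Gd⁴/(8D³N_a) = (82.3×10³)(4.8⁴)/(8·43.0³·17) = 4.0404 N/mm
δ = F/k = 37.5 / 4.0404 = 9.2813 mm

9.28 mm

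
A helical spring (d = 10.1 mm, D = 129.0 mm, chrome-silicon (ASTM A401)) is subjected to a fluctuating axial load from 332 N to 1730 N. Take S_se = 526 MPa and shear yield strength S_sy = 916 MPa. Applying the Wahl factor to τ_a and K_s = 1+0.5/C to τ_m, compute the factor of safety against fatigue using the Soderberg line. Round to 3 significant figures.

1.18

C = D/d = 129.0/10.1 = 12.7723; K_W = (4C−1)/(4C−4)+0.615/C = 1.1119; K_s = 1+0.5/C = 1.0391
F_a = (F_max−F_min)/2 = 699 N; F_m = (F_max+F_min)/2 = 1031 N
τ_a = K_W·8F_aD/(πd³) = 1.1119 × 222.87 = 247.8 MPa
τ_m = K_s·8F_mD/(πd³) = 1.0391 × 328.72 = 341.59 MPa
Soderberg: 1/n_f = τ_a/S_se + τ_m/S_sy = 247.8/526 + 341.59/916 = 0.47109 + 0.37291 = 0.84401
n_f = 1/0.84401 = 1.185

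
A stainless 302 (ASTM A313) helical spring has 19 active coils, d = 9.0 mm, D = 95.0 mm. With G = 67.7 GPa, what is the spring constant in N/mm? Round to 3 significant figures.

3.41 N/mm

k = Gd⁴/(8D³N_a) = (67.7×10³ × 9.0⁴) / (8 × 95.0³ × 19)
  = 4.4418e+08 / 1.30321e+08 = 3.4084 N/mm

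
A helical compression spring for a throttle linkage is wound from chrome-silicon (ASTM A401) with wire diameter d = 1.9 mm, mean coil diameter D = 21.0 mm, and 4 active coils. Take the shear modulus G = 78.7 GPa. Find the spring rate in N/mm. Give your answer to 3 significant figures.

3.46 N/mm

k = Gd⁴/(8D³N_a) = (78.7×10³ × 1.9⁴) / (8 × 21.0³ × 4)
  = 1.02563e+06 / 296352 = 3.4608 N/mm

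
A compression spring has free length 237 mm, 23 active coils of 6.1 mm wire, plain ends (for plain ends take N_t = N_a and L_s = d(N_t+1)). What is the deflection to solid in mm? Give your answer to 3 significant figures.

90.6 mm

N_t = 23; L_s = 6.1·24 = 146.4 mm
δ_solid = L₀ − L_s = 237 − 146.4 = 90.6 mm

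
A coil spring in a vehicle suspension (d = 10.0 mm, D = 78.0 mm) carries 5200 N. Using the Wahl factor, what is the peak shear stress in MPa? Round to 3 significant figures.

1230 MPa

Spring index C = D/d = 78.0/10.0 = 7.8000
K_W = (4C−1)/(4C−4) + 0.615/C = 30.200/27.200 + 0.0788 = 1.1891
τ₀ = 8FD/(πd³) = 8·5200·78.0/(π·10.0³) = 3.2448e+06/3141.6 = 1032.9 MPa
τ_max = K·τ₀ = 1.1891 × 1032.9 = 1228.2 MPa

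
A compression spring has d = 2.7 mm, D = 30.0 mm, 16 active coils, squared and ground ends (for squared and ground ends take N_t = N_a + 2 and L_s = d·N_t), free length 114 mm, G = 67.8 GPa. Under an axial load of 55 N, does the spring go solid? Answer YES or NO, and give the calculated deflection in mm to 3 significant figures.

k = Gd⁴/(8D³N_a) = (67.8×10³)(2.7⁴)/(8·30.0³·16) = 1.0426 N/mm
N_t = 18; L_s = 2.7·18 = 48.6 mm; δ_solid = L₀ − L_s = 114 − 48.6 = 65.4 mm
δ = F/k = 55/1.0426 = 52.754 mm
δ < δ_solid → spring does not go solid

NO, δ = 52.8 mm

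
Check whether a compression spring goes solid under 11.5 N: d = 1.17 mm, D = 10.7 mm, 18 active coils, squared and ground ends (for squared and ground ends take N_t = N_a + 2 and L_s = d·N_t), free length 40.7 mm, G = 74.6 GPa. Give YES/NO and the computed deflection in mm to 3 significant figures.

k = Gd⁴/(8D³N_a) = (74.6×10³)(1.17⁴)/(8·10.7³·18) = 0.79244 N/mm
N_t = 20; L_s = 1.17·20 = 23.4 mm; δ_solid = L₀ − L_s = 40.7 − 23.4 = 17.3 mm
δ = F/k = 11.5/0.79244 = 14.512 mm
δ < δ_solid → spring does not go solid

NO, δ = 14.5 mm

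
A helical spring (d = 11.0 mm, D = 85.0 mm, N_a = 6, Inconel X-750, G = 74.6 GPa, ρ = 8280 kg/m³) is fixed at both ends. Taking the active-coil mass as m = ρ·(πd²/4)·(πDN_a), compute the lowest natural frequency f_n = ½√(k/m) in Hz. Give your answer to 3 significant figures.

85.7 Hz

k = Gd⁴/(8D³N_a) = (74.6×10³)(11.0⁴)/(8·85.0³·6) = 37.052 N/mm = 37052 N/m
Wire length L = πDN_a = π·85.0·6 = 1602.2 mm
m = ρ·(πd²/4)·L = 8280 × 95.033×10⁻⁶ m² × 1.6022 m = 1.2607 kg
f_n = ½√(k/m) = 0.5·√(37052/1.2607) = 0.5·√(29389) = 85.716 Hz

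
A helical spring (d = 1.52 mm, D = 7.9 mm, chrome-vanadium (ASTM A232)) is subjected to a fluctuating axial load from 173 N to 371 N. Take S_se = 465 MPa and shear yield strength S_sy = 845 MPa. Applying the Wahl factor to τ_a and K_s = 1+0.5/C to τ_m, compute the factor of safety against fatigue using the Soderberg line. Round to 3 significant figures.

0.278

C = D/d = 7.9/1.52 = 5.1974; K_W = (4C−1)/(4C−4)+0.615/C = 1.2970; K_s = 1+0.5/C = 1.0962
F_a = (F_max−F_min)/2 = 99 N; F_m = (F_max+F_min)/2 = 272 N
τ_a = K_W·8F_aD/(πd³) = 1.2970 × 567.12 = 735.56 MPa
τ_m = K_s·8F_mD/(πd³) = 1.0962 × 1558.1 = 1708 MPa
Soderberg: 1/n_f = τ_a/S_se + τ_m/S_sy = 735.56/465 + 1708/845 = 1.58184 + 2.02134 = 3.6032
n_f = 1/3.6032 = 0.2775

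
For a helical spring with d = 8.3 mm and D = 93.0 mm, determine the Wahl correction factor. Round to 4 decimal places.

C = D/d = 93.0/8.3 = 11.2048
K_W = (4C−1)/(4C−4) + 0.615/C = 43.819/40.819 + 0.0549 = 1.1284

1.1284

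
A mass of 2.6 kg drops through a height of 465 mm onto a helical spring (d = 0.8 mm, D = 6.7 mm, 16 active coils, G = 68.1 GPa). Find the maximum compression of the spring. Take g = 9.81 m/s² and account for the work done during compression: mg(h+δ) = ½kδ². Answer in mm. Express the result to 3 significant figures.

k = Gd⁴/(8D³N_a) = (68.1×10³)(0.8⁴)/(8·6.7³·16) = 0.72456 N/mm
W = mg = 2.6 × 9.81 = 25.506 N
½kδ² − Wδ − Wh = 0 → δ = (W + √(W² + 2kWh))/k
δ = (25.506 + √(650.56 + 17186.9))/0.72456 = (25.506 + 133.56)/0.72456 = 219.53 mm

220 mm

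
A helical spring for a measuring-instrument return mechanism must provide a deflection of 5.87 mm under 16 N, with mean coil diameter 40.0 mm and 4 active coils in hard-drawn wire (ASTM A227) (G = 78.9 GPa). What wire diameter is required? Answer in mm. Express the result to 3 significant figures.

Required rate k = F/δ = 16/5.87 = 2.7257 N/mm
d = (8D³N_a·k / G)^(1/4) = (8·40.0³·4·2.7257 / (78.9×10³))^0.25
  = (70.751)^0.25 = 2.9002 mm

2.90 mm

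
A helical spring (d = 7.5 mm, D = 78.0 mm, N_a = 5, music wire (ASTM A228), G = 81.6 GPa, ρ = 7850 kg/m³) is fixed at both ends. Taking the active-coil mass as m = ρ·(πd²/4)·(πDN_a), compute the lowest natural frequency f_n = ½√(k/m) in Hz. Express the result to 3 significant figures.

k = Gd⁴/(8D³N_a) = (81.6×10³)(7.5⁴)/(8·78.0³·5) = 13.602 N/mm = 13602 N/m
Wire length L = πDN_a = π·78.0·5 = 1225.2 mm
m = ρ·(πd²/4)·L = 7850 × 44.179×10⁻⁶ m² × 1.2252 m = 0.42491 kg
f_n = ½√(k/m) = 0.5·√(13602/0.42491) = 0.5·√(32011) = 89.458 Hz

89.5 Hz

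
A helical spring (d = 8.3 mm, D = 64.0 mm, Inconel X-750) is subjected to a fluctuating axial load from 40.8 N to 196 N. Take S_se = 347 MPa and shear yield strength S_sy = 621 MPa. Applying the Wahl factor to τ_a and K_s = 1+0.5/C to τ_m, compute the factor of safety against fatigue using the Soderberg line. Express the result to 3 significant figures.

C = D/d = 64.0/8.3 = 7.7108; K_W = (4C−1)/(4C−4)+0.615/C = 1.1915; K_s = 1+0.5/C = 1.0648
F_a = (F_max−F_min)/2 = 77.6 N; F_m = (F_max+F_min)/2 = 118.4 N
τ_a = K_W·8F_aD/(πd³) = 1.1915 × 22.118 = 26.354 MPa
τ_m = K_s·8F_mD/(πd³) = 1.0648 × 33.747 = 35.935 MPa
Soderberg: 1/n_f = τ_a/S_se + τ_m/S_sy = 26.354/347 + 35.935/621 = 0.07595 + 0.05787 = 0.13382
n_f = 1/0.13382 = 7.473

7.47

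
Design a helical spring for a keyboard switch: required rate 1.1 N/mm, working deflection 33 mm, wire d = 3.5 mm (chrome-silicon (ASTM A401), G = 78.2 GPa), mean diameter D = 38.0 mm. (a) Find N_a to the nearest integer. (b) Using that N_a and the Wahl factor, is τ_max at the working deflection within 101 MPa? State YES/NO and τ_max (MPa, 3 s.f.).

(a) 24 coils; (b) YES, τ_max = 94.0 MPa

N_a = Gd⁴/(8D³k) = (78.2×10³)(3.5⁴)/(8·38.0³·1.1) = 24.3 → N_a = 24
Actual rate k = Gd⁴/(8D³·24) = 1.1139 N/mm
Working load F = kδ = 1.1139·33 = 36.757 N
C = 38.0/3.5 = 10.8571; K_W = (4C−1)/(4C−4)+0.615/C = 1.1327
τ_max = K_W·8FD/(πd³) = 1.1327·82.958 = 93.97 MPa
τ_max ≤ 101 MPa → acceptable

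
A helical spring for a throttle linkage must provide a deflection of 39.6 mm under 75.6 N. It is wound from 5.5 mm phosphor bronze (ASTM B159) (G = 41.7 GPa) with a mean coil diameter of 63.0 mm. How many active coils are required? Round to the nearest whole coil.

10

Required rate k = F/δ = 75.6/39.6 = 1.9091 N/mm
N_a = Gd⁴/(8D³k) = (41.7×10³ × 5.5⁴)/(8 × 63.0³ × 1.9091)
    = 3.81581e+07 / 3.8189e+06 = 9.992 → 10 coils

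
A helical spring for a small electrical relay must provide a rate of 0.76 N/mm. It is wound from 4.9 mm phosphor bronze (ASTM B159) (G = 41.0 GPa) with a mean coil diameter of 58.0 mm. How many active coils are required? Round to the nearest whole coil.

20

N_a = Gd⁴/(8D³k) = (41.0×10³ × 4.9⁴)/(8 × 58.0³ × 0.76)
    = 2.36357e+07 / 1.18628e+06 = 19.92 → 20 coils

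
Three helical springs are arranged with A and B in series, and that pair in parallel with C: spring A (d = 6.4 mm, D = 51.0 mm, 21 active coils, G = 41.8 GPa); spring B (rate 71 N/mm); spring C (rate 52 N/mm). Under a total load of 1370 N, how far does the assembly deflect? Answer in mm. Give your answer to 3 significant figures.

24.9 mm

k_A = Gd⁴/(8D³N_a) = (41.8×10³)(6.4⁴)/(8·51.0³·21) = 3.1469 N/mm
Springs A,B series: k_AB = 1/(1/3.1469+1/71) = 3.0133 N/mm; parallel with C: k_eq = 3.0133+52 = 55.013 N/mm
δ = F/k_eq = 1370/55.013 = 24.903 mm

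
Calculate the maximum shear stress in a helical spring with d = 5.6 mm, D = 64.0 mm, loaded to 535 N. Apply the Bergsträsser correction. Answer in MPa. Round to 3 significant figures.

555 MPa

Spring index C = D/d = 64.0/5.6 = 11.4286
K_B = (4C+2)/(4C−3) = 47.714/42.714 = 1.1171
τ₀ = 8FD/(πd³) = 8·535·64.0/(π·5.6³) = 273920/551.71 = 496.49 MPa
τ_max = K·τ₀ = 1.1171 × 496.49 = 554.61 MPa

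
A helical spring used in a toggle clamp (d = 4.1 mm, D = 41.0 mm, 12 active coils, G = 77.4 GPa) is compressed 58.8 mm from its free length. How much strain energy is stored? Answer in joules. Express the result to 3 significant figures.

k = Gd⁴/(8D³N_a) = (77.4×10³)(4.1⁴)/(8·41.0³·12) = 3.3056 N/mm
U = ½kδ² = 0.5 × 3.3056 × 58.8² = 5714.5 N·mm = 5.7145 J

5.71 J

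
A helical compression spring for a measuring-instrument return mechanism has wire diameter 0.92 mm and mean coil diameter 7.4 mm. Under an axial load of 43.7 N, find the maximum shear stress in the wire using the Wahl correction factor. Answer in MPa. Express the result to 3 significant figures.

Spring index C = D/d = 7.4/0.92 = 8.0435
K_W = (4C−1)/(4C−4) + 0.615/C = 31.174/28.174 + 0.0765 = 1.1829
τ₀ = 8FD/(πd³) = 8·43.7·7.4/(π·0.92³) = 2587.04/2.4463 = 1057.5 MPa
τ_max = K·τ₀ = 1.1829 × 1057.5 = 1251 MPa

1250 MPa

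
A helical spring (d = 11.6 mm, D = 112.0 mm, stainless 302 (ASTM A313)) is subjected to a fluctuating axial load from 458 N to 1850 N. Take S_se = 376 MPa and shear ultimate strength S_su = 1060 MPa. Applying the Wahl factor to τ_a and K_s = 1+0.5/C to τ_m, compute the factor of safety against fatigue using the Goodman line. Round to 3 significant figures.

1.67

C = D/d = 112.0/11.6 = 9.6552; K_W = (4C−1)/(4C−4)+0.615/C = 1.1503; K_s = 1+0.5/C = 1.0518
F_a = (F_max−F_min)/2 = 696 N; F_m = (F_max+F_min)/2 = 1154 N
τ_a = K_W·8F_aD/(πd³) = 1.1503 × 127.17 = 146.29 MPa
τ_m = K_s·8F_mD/(πd³) = 1.0518 × 210.86 = 221.78 MPa
Goodman: 1/n_f = τ_a/S_se + τ_m/S_su = 146.29/376 + 221.78/1060 = 0.38908 + 0.20922 = 0.5983
n_f = 1/0.5983 = 1.671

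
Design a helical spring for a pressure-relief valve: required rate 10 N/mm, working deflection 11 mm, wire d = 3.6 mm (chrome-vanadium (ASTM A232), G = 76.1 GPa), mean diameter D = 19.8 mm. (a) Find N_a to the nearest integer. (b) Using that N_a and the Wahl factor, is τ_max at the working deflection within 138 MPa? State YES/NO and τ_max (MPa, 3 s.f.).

(a) 21 coils; (b) NO, τ_max = 149 MPa

N_a = Gd⁴/(8D³k) = (76.1×10³)(3.6⁴)/(8·19.8³·10) = 20.58 → N_a = 21
Actual rate k = Gd⁴/(8D³·21) = 9.8014 N/mm
Working load F = kδ = 9.8014·11 = 107.82 N
C = 19.8/3.6 = 5.5000; K_W = (4C−1)/(4C−4)+0.615/C = 1.2785
τ_max = K_W·8FD/(πd³) = 1.2785·116.51 = 148.96 MPa
τ_max > 138 MPa → exceeds allowable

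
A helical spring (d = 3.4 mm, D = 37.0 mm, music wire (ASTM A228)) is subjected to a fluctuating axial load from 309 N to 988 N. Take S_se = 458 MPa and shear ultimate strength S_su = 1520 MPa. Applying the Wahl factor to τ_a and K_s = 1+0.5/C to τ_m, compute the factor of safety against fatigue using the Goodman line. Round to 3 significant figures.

0.324

C = D/d = 37.0/3.4 = 10.8824; K_W = (4C−1)/(4C−4)+0.615/C = 1.1324; K_s = 1+0.5/C = 1.0459
F_a = (F_max−F_min)/2 = 339.5 N; F_m = (F_max+F_min)/2 = 648.5 N
τ_a = K_W·8F_aD/(πd³) = 1.1324 × 813.85 = 921.61 MPa
τ_m = K_s·8F_mD/(πd³) = 1.0459 × 1554.6 = 1626 MPa
Goodman: 1/n_f = τ_a/S_se + τ_m/S_su = 921.61/458 + 1626/1520 = 2.01225 + 1.06975 = 3.082
n_f = 1/3.082 = 0.3245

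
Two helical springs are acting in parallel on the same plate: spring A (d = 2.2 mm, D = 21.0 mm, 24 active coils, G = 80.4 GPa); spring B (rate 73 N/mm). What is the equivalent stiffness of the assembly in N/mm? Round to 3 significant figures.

k_A = Gd⁴/(8D³N_a) = (80.4×10³)(2.2⁴)/(8·21.0³·24) = 1.0592 N/mm
Parallel: k_eq = 1.0592 + 73 = 74.059 N/mm

74.1 N/mm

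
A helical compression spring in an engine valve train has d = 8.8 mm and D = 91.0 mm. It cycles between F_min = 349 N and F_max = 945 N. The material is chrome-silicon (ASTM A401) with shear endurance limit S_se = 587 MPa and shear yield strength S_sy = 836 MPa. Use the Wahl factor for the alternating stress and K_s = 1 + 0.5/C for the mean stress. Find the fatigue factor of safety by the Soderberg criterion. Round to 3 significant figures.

2.12

C = D/d = 91.0/8.8 = 10.3409; K_W = (4C−1)/(4C−4)+0.615/C = 1.1398; K_s = 1+0.5/C = 1.0484
F_a = (F_max−F_min)/2 = 298 N; F_m = (F_max+F_min)/2 = 647 N
τ_a = K_W·8F_aD/(πd³) = 1.1398 × 101.33 = 115.5 MPa
τ_m = K_s·8F_mD/(πd³) = 1.0484 × 220.01 = 230.65 MPa
Soderberg: 1/n_f = τ_a/S_se + τ_m/S_sy = 115.5/587 + 230.65/836 = 0.19676 + 0.27589 = 0.47265
n_f = 1/0.47265 = 2.116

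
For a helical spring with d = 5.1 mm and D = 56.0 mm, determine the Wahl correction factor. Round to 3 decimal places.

C = D/d = 56.0/5.1 = 10.9804
K_W = (4C−1)/(4C−4) + 0.615/C = 42.922/39.922 + 0.0560 = 1.1312

1.131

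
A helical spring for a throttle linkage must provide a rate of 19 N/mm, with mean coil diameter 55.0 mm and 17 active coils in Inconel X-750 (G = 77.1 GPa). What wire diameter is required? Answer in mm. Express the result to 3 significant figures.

8.64 mm

d = (8D³N_a·k / G)^(1/4) = (8·55.0³·17·19 / (77.1×10³))^0.25
  = (5576)^0.25 = 8.6413 mm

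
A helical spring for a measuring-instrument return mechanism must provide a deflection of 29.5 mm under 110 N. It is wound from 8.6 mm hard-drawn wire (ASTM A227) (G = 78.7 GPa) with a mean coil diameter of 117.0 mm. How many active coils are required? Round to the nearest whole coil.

Required rate k = F/δ = 110/29.5 = 3.7288 N/mm
N_a = Gd⁴/(8D³k) = (78.7×10³ × 8.6⁴)/(8 × 117.0³ × 3.7288)
    = 4.30495e+08 / 4.77769e+07 = 9.011 → 9 coils

9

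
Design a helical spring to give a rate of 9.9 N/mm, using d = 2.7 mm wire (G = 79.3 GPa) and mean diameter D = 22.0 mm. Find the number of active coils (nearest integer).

5

N_a = Gd⁴/(8D³k) = (79.3×10³ × 2.7⁴)/(8 × 22.0³ × 9.9)
    = 4.21433e+06 / 843322 = 4.997 → 5 coils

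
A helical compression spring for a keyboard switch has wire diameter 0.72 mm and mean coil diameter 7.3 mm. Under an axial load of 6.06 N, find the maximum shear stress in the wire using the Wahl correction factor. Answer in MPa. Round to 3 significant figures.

345 MPa

Spring index C = D/d = 7.3/0.72 = 10.1389
K_W = (4C−1)/(4C−4) + 0.615/C = 39.556/36.556 + 0.0607 = 1.1427
τ₀ = 8FD/(πd³) = 8·6.06·7.3/(π·0.72³) = 353.904/1.1726 = 301.81 MPa
τ_max = K·τ₀ = 1.1427 × 301.81 = 344.89 MPa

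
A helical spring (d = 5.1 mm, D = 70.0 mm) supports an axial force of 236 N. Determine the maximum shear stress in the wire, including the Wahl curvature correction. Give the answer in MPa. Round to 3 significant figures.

Spring index C = D/d = 70.0/5.1 = 13.7255
K_W = (4C−1)/(4C−4) + 0.615/C = 53.902/50.902 + 0.0448 = 1.1037
τ₀ = 8FD/(πd³) = 8·236·70.0/(π·5.1³) = 132160/416.74 = 317.13 MPa
τ_max = K·τ₀ = 1.1037 × 317.13 = 350.03 MPa

350 MPa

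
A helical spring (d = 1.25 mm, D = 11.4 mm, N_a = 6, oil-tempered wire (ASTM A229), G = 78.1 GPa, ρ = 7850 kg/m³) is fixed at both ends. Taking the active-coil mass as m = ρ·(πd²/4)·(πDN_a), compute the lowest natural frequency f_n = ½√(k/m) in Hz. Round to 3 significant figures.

569 Hz

k = Gd⁴/(8D³N_a) = (78.1×10³)(1.25⁴)/(8·11.4³·6) = 2.6812 N/mm = 2681.2 N/m
Wire length L = πDN_a = π·11.4·6 = 214.88 mm
m = ρ·(πd²/4)·L = 7850 × 1.2272×10⁻⁶ m² × 0.21488 m = 0.0020701 kg
f_n = ½√(k/m) = 0.5·√(2681.2/0.0020701) = 0.5·√(1.2952e+06) = 569.04 Hz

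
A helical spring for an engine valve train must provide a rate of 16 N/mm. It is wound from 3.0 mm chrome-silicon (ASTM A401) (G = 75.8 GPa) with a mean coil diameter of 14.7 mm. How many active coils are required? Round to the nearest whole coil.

N_a = Gd⁴/(8D³k) = (75.8×10³ × 3.0⁴)/(8 × 14.7³ × 16)
    = 6.1398e+06 / 406595 = 15.1 → 15 coils

15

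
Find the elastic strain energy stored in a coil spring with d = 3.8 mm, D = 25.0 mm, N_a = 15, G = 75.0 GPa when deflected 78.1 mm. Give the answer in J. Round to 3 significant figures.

k = Gd⁴/(8D³N_a) = (75.0×10³)(3.8⁴)/(8·25.0³·15) = 8.3405 N/mm
U = ½kδ² = 0.5 × 8.3405 × 78.1² = 25437 N·mm = 25.437 J

25.4 J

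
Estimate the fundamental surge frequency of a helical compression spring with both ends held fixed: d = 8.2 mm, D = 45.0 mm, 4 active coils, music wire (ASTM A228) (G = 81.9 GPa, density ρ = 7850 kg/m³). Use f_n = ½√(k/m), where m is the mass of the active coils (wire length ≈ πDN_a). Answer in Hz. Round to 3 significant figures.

368 Hz

k = Gd⁴/(8D³N_a) = (81.9×10³)(8.2⁴)/(8·45.0³·4) = 126.98 N/mm = 1.2698e+05 N/m
Wire length L = πDN_a = π·45.0·4 = 565.49 mm
m = ρ·(πd²/4)·L = 7850 × 52.81×10⁻⁶ m² × 0.56549 m = 0.23443 kg
f_n = ½√(k/m) = 0.5·√(1.2698e+05/0.23443) = 0.5·√(5.4168e+05) = 367.99 Hz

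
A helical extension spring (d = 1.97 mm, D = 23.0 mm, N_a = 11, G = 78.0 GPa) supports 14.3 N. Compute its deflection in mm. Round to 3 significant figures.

k = Gd⁴/(8D³N_a) = (78.0×10³)(1.97⁴)/(8·23.0³·11) = 1.0972 N/mm
δ = F/k = 14.3 / 1.0972 = 13.033 mm

13.0 mm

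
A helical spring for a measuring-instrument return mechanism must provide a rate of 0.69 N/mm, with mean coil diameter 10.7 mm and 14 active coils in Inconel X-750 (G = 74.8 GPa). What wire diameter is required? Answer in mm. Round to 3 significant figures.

1.06 mm

d = (8D³N_a·k / G)^(1/4) = (8·10.7³·14·0.69 / (74.8×10³))^0.25
  = (1.2657)^0.25 = 1.0607 mm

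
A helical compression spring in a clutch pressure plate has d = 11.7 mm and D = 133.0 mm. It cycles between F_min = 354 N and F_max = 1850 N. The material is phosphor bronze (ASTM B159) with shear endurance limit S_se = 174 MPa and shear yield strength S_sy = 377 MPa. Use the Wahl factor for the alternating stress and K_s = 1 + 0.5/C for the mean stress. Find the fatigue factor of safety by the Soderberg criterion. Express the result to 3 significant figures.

0.599

C = D/d = 133.0/11.7 = 11.3675; K_W = (4C−1)/(4C−4)+0.615/C = 1.1264; K_s = 1+0.5/C = 1.0440
F_a = (F_max−F_min)/2 = 748 N; F_m = (F_max+F_min)/2 = 1102 N
τ_a = K_W·8F_aD/(πd³) = 1.1264 × 158.17 = 178.17 MPa
τ_m = K_s·8F_mD/(πd³) = 1.0440 × 233.03 = 243.28 MPa
Soderberg: 1/n_f = τ_a/S_se + τ_m/S_sy = 178.17/174 + 243.28/377 = 1.02399 + 0.64531 = 1.6693
n_f = 1/1.6693 = 0.5991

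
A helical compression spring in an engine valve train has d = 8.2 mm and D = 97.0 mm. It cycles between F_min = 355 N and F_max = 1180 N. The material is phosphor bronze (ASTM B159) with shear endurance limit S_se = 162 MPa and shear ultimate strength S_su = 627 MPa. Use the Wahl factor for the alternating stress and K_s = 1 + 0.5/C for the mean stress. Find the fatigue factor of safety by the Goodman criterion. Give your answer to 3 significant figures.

0.540

C = D/d = 97.0/8.2 = 11.8293; K_W = (4C−1)/(4C−4)+0.615/C = 1.1212; K_s = 1+0.5/C = 1.0423
F_a = (F_max−F_min)/2 = 412.5 N; F_m = (F_max+F_min)/2 = 767.5 N
τ_a = K_W·8F_aD/(πd³) = 1.1212 × 184.8 = 207.2 MPa
τ_m = K_s·8F_mD/(πd³) = 1.0423 × 343.83 = 358.37 MPa
Goodman: 1/n_f = τ_a/S_se + τ_m/S_su = 207.2/162 + 358.37/627 = 1.27903 + 0.57156 = 1.8506
n_f = 1/1.8506 = 0.5404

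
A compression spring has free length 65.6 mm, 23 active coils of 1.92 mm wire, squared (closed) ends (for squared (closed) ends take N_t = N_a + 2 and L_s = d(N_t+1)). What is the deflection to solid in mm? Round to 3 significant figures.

N_t = 25; L_s = 1.92·26 = 49.92 mm
δ_solid = L₀ − L_s = 65.6 − 49.92 = 15.68 mm

15.7 mm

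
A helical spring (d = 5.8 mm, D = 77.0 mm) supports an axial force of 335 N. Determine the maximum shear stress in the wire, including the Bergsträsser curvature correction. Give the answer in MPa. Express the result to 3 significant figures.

Spring index C = D/d = 77.0/5.8 = 13.2759
K_B = (4C+2)/(4C−3) = 55.103/50.103 = 1.0998
τ₀ = 8FD/(πd³) = 8·335·77.0/(π·5.8³) = 206360/612.96 = 336.66 MPa
τ_max = K·τ₀ = 1.0998 × 336.66 = 370.26 MPa

370 MPa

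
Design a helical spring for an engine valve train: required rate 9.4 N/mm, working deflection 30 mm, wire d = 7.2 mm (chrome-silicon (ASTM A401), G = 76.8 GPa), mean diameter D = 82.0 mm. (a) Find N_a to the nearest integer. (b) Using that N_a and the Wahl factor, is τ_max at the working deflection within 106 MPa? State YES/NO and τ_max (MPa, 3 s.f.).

(a) 5 coils; (b) NO, τ_max = 177 MPa

N_a = Gd⁴/(8D³k) = (76.8×10³)(7.2⁴)/(8·82.0³·9.4) = 4.978 → N_a = 5
Actual rate k = Gd⁴/(8D³·5) = 9.3581 N/mm
Working load F = kδ = 9.3581·30 = 280.74 N
C = 82.0/7.2 = 11.3889; K_W = (4C−1)/(4C−4)+0.615/C = 1.1262
τ_max = K_W·8FD/(πd³) = 1.1262·157.06 = 176.88 MPa
τ_max > 106 MPa → exceeds allowable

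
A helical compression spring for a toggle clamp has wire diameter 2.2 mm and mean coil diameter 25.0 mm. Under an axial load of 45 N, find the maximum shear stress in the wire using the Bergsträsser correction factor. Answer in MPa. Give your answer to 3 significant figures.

Spring index C = D/d = 25.0/2.2 = 11.3636
K_B = (4C+2)/(4C−3) = 47.455/42.455 = 1.1178
τ₀ = 8FD/(πd³) = 8·45·25.0/(π·2.2³) = 9000/33.452 = 269.04 MPa
τ_max = K·τ₀ = 1.1178 × 269.04 = 300.73 MPa

301 MPa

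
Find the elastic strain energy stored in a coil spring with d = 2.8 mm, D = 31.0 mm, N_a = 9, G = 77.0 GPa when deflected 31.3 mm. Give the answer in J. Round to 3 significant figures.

k = Gd⁴/(8D³N_a) = (77.0×10³)(2.8⁴)/(8·31.0³·9) = 2.2065 N/mm
U = ½kδ² = 0.5 × 2.2065 × 31.3² = 1080.8 N·mm = 1.0808 J

1.08 J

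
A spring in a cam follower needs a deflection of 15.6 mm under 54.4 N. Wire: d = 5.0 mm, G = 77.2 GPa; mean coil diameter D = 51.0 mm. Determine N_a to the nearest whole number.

13

Required rate k = F/δ = 54.4/15.6 = 3.4872 N/mm
N_a = Gd⁴/(8D³k) = (77.2×10³ × 5.0⁴)/(8 × 51.0³ × 3.4872)
    = 4.825e+07 / 3.70062e+06 = 13.04 → 13 coils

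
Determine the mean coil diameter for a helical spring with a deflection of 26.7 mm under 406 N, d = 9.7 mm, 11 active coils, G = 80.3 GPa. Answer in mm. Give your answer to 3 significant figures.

81.0 mm

Required rate k = F/δ = 406/26.7 = 15.206 N/mm
D = (Gd⁴/(8N_a·k))^(1/3) = (80.3×10³·9.7⁴/(8·11·15.206))^(1/3)
  = (531257)^(1/3) = 80.9907 mm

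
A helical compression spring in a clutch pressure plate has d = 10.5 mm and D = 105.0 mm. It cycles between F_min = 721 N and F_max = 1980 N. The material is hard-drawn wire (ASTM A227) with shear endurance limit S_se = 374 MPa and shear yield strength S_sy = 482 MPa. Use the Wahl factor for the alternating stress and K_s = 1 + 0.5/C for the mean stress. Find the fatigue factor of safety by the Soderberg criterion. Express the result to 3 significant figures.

0.889

C = D/d = 105.0/10.5 = 10.0000; K_W = (4C−1)/(4C−4)+0.615/C = 1.1448; K_s = 1+0.5/C = 1.0500
F_a = (F_max−F_min)/2 = 629.5 N; F_m = (F_max+F_min)/2 = 1350.5 N
τ_a = K_W·8F_aD/(πd³) = 1.1448 × 145.4 = 166.46 MPa
τ_m = K_s·8F_mD/(πd³) = 1.0500 × 311.93 = 327.53 MPa
Soderberg: 1/n_f = τ_a/S_se + τ_m/S_sy = 166.46/374 + 327.53/482 = 0.44507 + 0.67951 = 1.1246
n_f = 1/1.1246 = 0.8892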